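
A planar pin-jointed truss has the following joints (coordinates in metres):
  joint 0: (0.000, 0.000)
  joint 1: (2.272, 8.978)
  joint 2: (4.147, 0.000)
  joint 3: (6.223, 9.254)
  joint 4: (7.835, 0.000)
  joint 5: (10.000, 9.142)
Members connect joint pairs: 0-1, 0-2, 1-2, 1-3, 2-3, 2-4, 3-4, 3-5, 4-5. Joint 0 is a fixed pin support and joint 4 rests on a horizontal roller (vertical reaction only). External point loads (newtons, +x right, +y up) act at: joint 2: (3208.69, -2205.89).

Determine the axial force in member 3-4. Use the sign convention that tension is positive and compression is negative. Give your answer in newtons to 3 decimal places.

-1185.141

N=6 nodes, M=9 members, R=3 reactions → 2N=12, M+R=12
member 0 (0-1): L=9.2610, (cx,cy)=(0.2453,0.9694)
member 1 (0-2): L=4.1470, (cx,cy)=(1.0000,0.0000)
member 2 (1-2): L=9.1717, (cx,cy)=(0.2044,-0.9789)
member 3 (1-3): L=3.9606, (cx,cy)=(0.9976,0.0697)
member 4 (2-3): L=9.4840, (cx,cy)=(0.2189,0.9757)
member 5 (2-4): L=3.6880, (cx,cy)=(1.0000,0.0000)
member 6 (3-4): L=9.3934, (cx,cy)=(0.1716,-0.9852)
member 7 (3-5): L=3.7787, (cx,cy)=(0.9996,-0.0296)
member 8 (4-5): L=9.3949, (cx,cy)=(0.2304,0.9731)
solve A·x = −loads:
  F[0-1] = -1071.0628 N (compression)
  F[0-2] = +3471.4532 N (tension)
  F[1-2] = +1026.9986 N (tension)
  F[1-3] = -473.8677 N (compression)
  F[2-3] = +1230.4207 N (tension)
  F[2-4] = +203.3829 N (tension)
  F[3-4] = -1185.1409 N (compression)
  F[3-5] = -0.0000 N (compression)
  F[4-5] = +0.0000 N (tension)
  Rx@0 = -3208.6900 N
  Ry@0 = +1038.3309 N
  Ry@4 = +1167.5591 N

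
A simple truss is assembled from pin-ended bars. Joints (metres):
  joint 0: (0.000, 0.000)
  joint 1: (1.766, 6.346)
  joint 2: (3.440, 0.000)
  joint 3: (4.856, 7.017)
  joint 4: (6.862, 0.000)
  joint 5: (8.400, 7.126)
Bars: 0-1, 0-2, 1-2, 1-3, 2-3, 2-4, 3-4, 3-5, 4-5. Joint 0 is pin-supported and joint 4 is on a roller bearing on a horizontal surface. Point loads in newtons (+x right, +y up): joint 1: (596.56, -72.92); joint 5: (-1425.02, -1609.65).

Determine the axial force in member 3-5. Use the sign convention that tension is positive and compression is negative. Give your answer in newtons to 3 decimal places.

-1085.324

N=6 nodes, M=9 members, R=3 reactions → 2N=12, M+R=12
member 0 (0-1): L=6.5871, (cx,cy)=(0.2681,0.9634)
member 1 (0-2): L=3.4400, (cx,cy)=(1.0000,0.0000)
member 2 (1-2): L=6.5631, (cx,cy)=(0.2551,-0.9669)
member 3 (1-3): L=3.1620, (cx,cy)=(0.9772,0.2122)
member 4 (2-3): L=7.1584, (cx,cy)=(0.1978,0.9802)
member 5 (2-4): L=3.4220, (cx,cy)=(1.0000,0.0000)
member 6 (3-4): L=7.2981, (cx,cy)=(0.2749,-0.9615)
member 7 (3-5): L=3.5457, (cx,cy)=(0.9995,0.0307)
member 8 (4-5): L=7.2901, (cx,cy)=(0.2110,0.9775)
solve A·x = −loads:
  F[0-1] = -645.1391 N (compression)
  F[0-2] = -655.4995 N (compression)
  F[1-2] = +373.1724 N (tension)
  F[1-3] = -884.8558 N (compression)
  F[2-3] = -368.1030 N (compression)
  F[2-4] = -487.5031 N (compression)
  F[3-4] = +535.8776 N (tension)
  F[3-5] = -1085.3243 N (compression)
  F[4-5] = -1612.5810 N (compression)
  Rx@0 = +828.4600 N
  Ry@0 = +621.5216 N
  Ry@4 = +1061.0484 N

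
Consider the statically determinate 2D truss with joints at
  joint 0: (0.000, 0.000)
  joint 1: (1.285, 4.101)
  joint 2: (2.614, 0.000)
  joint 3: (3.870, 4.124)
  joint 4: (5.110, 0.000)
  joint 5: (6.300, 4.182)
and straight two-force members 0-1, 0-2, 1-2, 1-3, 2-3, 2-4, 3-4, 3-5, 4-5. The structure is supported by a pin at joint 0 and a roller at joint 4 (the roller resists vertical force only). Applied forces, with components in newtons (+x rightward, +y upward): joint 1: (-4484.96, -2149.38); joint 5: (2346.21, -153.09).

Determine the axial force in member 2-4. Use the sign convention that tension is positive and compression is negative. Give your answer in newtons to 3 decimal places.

-408.851

N=6 nodes, M=9 members, R=3 reactions → 2N=12, M+R=12
member 0 (0-1): L=4.2976, (cx,cy)=(0.2990,0.9543)
member 1 (0-2): L=2.6140, (cx,cy)=(1.0000,0.0000)
member 2 (1-2): L=4.3110, (cx,cy)=(0.3083,-0.9513)
member 3 (1-3): L=2.5851, (cx,cy)=(1.0000,0.0089)
member 4 (2-3): L=4.3110, (cx,cy)=(0.2913,0.9566)
member 5 (2-4): L=2.4960, (cx,cy)=(1.0000,0.0000)
member 6 (3-4): L=4.3064, (cx,cy)=(0.2879,-0.9576)
member 7 (3-5): L=2.4307, (cx,cy)=(0.9997,0.0239)
member 8 (4-5): L=4.3480, (cx,cy)=(0.2737,0.9618)
solve A·x = −loads:
  F[0-1] = -3408.4078 N (compression)
  F[0-2] = -1119.6238 N (compression)
  F[1-2] = +1188.5666 N (tension)
  F[1-3] = +3099.5410 N (tension)
  F[2-3] = -1181.9528 N (compression)
  F[2-4] = -408.8509 N (compression)
  F[3-4] = +1211.8553 N (tension)
  F[3-5] = +2406.7993 N (tension)
  F[4-5] = -218.8769 N (compression)
  Rx@0 = +2138.7500 N
  Ry@0 = +3252.4799 N
  Ry@4 = -950.0099 N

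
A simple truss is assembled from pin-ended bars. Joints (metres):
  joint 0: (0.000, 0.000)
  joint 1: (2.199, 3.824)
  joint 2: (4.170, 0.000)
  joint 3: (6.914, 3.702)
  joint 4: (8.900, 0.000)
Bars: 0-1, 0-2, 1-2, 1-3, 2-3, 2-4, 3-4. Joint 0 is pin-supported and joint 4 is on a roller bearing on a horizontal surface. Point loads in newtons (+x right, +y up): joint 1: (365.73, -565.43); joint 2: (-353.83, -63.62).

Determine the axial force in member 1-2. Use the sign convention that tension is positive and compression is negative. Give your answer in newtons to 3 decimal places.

-283.998

N=5 nodes, M=7 members, R=3 reactions → 2N=10, M+R=10
member 0 (0-1): L=4.4112, (cx,cy)=(0.4985,0.8669)
member 1 (0-2): L=4.1700, (cx,cy)=(1.0000,0.0000)
member 2 (1-2): L=4.3021, (cx,cy)=(0.4582,-0.8889)
member 3 (1-3): L=4.7166, (cx,cy)=(0.9997,-0.0259)
member 4 (2-3): L=4.6081, (cx,cy)=(0.5955,0.8034)
member 5 (2-4): L=4.7300, (cx,cy)=(1.0000,0.0000)
member 6 (3-4): L=4.2011, (cx,cy)=(0.4727,-0.8812)
solve A·x = −loads:
  F[0-1] = -348.8290 N (compression)
  F[0-2] = +185.7931 N (tension)
  F[1-2] = -283.9983 N (compression)
  F[1-3] = -409.6459 N (compression)
  F[2-3] = +393.4149 N (tension)
  F[2-4] = +175.2394 N (tension)
  F[3-4] = -370.6915 N (compression)
  Rx@0 = -11.9000 N
  Ry@0 = +302.3952 N
  Ry@4 = +326.6548 N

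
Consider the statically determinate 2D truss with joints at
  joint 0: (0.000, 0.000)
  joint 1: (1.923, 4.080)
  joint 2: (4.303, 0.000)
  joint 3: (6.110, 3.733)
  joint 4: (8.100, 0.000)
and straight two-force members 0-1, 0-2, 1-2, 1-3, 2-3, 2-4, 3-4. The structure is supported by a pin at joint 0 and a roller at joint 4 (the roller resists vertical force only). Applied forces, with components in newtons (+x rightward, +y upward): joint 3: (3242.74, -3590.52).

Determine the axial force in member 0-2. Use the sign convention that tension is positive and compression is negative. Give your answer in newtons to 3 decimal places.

N=5 nodes, M=7 members, R=3 reactions → 2N=10, M+R=10
member 0 (0-1): L=4.5105, (cx,cy)=(0.4263,0.9046)
member 1 (0-2): L=4.3030, (cx,cy)=(1.0000,0.0000)
member 2 (1-2): L=4.7234, (cx,cy)=(0.5039,-0.8638)
member 3 (1-3): L=4.2014, (cx,cy)=(0.9966,-0.0826)
member 4 (2-3): L=4.1474, (cx,cy)=(0.4357,0.9001)
member 5 (2-4): L=3.7970, (cx,cy)=(1.0000,0.0000)
member 6 (3-4): L=4.2303, (cx,cy)=(0.4704,-0.8824)
solve A·x = −loads:
  F[0-1] = +676.9543 N (tension)
  F[0-2] = +2954.1263 N (tension)
  F[1-2] = -774.0276 N (compression)
  F[1-3] = +680.9503 N (tension)
  F[2-3] = +742.8003 N (tension)
  F[2-4] = +2240.4784 N (tension)
  F[3-4] = -4762.7553 N (compression)
  Rx@0 = -3242.7400 N
  Ry@0 = -612.3474 N
  Ry@4 = +4202.8674 N

2954.126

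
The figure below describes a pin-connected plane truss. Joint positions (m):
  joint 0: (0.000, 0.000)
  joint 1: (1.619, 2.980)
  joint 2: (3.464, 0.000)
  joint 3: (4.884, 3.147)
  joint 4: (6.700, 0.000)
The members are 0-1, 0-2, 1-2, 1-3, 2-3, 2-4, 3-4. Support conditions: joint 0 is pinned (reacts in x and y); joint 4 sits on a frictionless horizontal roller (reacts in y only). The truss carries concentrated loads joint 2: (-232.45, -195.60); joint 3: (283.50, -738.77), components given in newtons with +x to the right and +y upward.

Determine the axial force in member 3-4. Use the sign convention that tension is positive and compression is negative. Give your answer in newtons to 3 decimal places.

N=5 nodes, M=7 members, R=3 reactions → 2N=10, M+R=10
member 0 (0-1): L=3.3914, (cx,cy)=(0.4774,0.8787)
member 1 (0-2): L=3.4640, (cx,cy)=(1.0000,0.0000)
member 2 (1-2): L=3.5049, (cx,cy)=(0.5264,-0.8502)
member 3 (1-3): L=3.2693, (cx,cy)=(0.9987,0.0511)
member 4 (2-3): L=3.4525, (cx,cy)=(0.4113,0.9115)
member 5 (2-4): L=3.2360, (cx,cy)=(1.0000,0.0000)
member 6 (3-4): L=3.6334, (cx,cy)=(0.4998,-0.8661)
solve A·x = −loads:
  F[0-1] = -183.8537 N (compression)
  F[0-2] = +138.8190 N (tension)
  F[1-2] = +179.0575 N (tension)
  F[1-3] = -182.2634 N (compression)
  F[2-3] = +47.5687 N (tension)
  F[2-4] = +445.9609 N (tension)
  F[3-4] = -892.2611 N (compression)
  Rx@0 = -51.0500 N
  Ry@0 = +161.5513 N
  Ry@4 = +772.8187 N

-892.261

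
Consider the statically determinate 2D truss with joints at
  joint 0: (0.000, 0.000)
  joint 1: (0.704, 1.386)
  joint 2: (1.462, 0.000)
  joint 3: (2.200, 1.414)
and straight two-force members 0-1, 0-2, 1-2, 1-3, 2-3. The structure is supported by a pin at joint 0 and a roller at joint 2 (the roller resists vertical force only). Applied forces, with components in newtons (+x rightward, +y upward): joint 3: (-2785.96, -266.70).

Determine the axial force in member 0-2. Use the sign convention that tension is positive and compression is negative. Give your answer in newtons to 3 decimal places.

-1485.711

N=4 nodes, M=5 members, R=3 reactions → 2N=8, M+R=8
member 0 (0-1): L=1.5545, (cx,cy)=(0.4529,0.8916)
member 1 (0-2): L=1.4620, (cx,cy)=(1.0000,0.0000)
member 2 (1-2): L=1.5797, (cx,cy)=(0.4798,-0.8774)
member 3 (1-3): L=1.4963, (cx,cy)=(0.9998,0.0187)
member 4 (2-3): L=1.5950, (cx,cy)=(0.4627,0.8865)
solve A·x = −loads:
  F[0-1] = -2871.1595 N (compression)
  F[0-2] = -1485.7110 N (compression)
  F[1-2] = +2860.6616 N (tension)
  F[1-3] = -2673.3414 N (compression)
  F[2-3] = -244.4090 N (compression)
  Rx@0 = +2785.9600 N
  Ry@0 = +2559.8651 N
  Ry@2 = -2293.1651 N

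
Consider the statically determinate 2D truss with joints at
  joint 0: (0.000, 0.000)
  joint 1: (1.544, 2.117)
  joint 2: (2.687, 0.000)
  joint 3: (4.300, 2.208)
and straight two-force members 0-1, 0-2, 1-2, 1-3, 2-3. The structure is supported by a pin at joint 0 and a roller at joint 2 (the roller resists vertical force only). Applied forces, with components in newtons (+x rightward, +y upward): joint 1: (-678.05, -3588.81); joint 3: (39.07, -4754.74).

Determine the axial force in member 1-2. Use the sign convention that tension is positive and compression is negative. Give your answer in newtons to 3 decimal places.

-4881.603

N=4 nodes, M=5 members, R=3 reactions → 2N=8, M+R=8
member 0 (0-1): L=2.6202, (cx,cy)=(0.5893,0.8079)
member 1 (0-2): L=2.6870, (cx,cy)=(1.0000,0.0000)
member 2 (1-2): L=2.4059, (cx,cy)=(0.4751,-0.8799)
member 3 (1-3): L=2.7575, (cx,cy)=(0.9995,0.0330)
member 4 (2-3): L=2.7344, (cx,cy)=(0.5899,0.8075)
solve A·x = −loads:
  F[0-1] = +1021.7773 N (tension)
  F[0-2] = -1241.0729 N (compression)
  F[1-2] = -4881.6030 N (compression)
  F[1-3] = +3601.3100 N (tension)
  F[2-3] = -6035.5138 N (compression)
  Rx@0 = +638.9800 N
  Ry@0 = -825.5380 N
  Ry@2 = +9169.0880 N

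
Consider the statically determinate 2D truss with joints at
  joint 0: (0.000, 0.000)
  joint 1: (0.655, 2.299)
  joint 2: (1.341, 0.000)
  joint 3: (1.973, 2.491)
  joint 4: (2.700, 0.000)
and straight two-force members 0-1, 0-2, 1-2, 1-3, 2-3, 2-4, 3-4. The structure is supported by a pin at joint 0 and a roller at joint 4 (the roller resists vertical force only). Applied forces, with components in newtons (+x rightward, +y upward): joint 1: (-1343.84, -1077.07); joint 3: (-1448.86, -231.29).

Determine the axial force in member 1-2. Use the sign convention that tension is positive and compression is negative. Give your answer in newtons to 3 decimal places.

N=5 nodes, M=7 members, R=3 reactions → 2N=10, M+R=10
member 0 (0-1): L=2.3905, (cx,cy)=(0.2740,0.9617)
member 1 (0-2): L=1.3410, (cx,cy)=(1.0000,0.0000)
member 2 (1-2): L=2.3992, (cx,cy)=(0.2859,-0.9582)
member 3 (1-3): L=1.3319, (cx,cy)=(0.9896,0.1442)
member 4 (2-3): L=2.5699, (cx,cy)=(0.2459,0.9693)
member 5 (2-4): L=1.3590, (cx,cy)=(1.0000,0.0000)
member 6 (3-4): L=2.5949, (cx,cy)=(0.2802,-0.9600)
solve A·x = −loads:
  F[0-1] = -3492.6892 N (compression)
  F[0-2] = -1835.6934 N (compression)
  F[1-2] = +2338.5290 N (tension)
  F[1-3] = -284.8032 N (compression)
  F[2-3] = -2311.8937 N (compression)
  F[2-4] = -598.4865 N (compression)
  F[3-4] = +2136.2100 N (tension)
  Rx@0 = +2792.7000 N
  Ry@0 = +3359.0201 N
  Ry@4 = -2050.6601 N

2338.529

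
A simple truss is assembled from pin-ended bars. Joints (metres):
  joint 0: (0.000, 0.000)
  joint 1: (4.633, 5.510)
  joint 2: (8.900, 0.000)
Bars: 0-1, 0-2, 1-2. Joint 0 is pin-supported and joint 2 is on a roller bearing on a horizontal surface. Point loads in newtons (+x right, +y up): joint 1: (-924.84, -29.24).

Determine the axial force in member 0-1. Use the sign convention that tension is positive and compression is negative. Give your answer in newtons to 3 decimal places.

-766.391

N=3 nodes, M=3 members, R=3 reactions → 2N=6, M+R=6
member 0 (0-1): L=7.1989, (cx,cy)=(0.6436,0.7654)
member 1 (0-2): L=8.9000, (cx,cy)=(1.0000,0.0000)
member 2 (1-2): L=6.9690, (cx,cy)=(0.6123,-0.7906)
solve A·x = −loads:
  F[0-1] = -766.3912 N (compression)
  F[0-2] = -431.6162 N (compression)
  F[1-2] = +704.9323 N (tension)
  Rx@0 = +924.8400 N
  Ry@0 = +586.5883 N
  Ry@2 = -557.3483 N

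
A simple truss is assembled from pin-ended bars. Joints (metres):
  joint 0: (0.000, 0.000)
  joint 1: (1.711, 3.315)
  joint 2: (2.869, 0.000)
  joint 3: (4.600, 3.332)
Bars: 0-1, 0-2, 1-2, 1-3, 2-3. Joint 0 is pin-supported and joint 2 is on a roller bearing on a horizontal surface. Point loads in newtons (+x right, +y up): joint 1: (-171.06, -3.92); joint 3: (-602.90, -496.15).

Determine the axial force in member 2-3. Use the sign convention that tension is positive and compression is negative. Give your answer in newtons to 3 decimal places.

N=4 nodes, M=5 members, R=3 reactions → 2N=8, M+R=8
member 0 (0-1): L=3.7305, (cx,cy)=(0.4586,0.8886)
member 1 (0-2): L=2.8690, (cx,cy)=(1.0000,0.0000)
member 2 (1-2): L=3.5114, (cx,cy)=(0.3298,-0.9441)
member 3 (1-3): L=2.8891, (cx,cy)=(1.0000,0.0059)
member 4 (2-3): L=3.7548, (cx,cy)=(0.4610,0.8874)
solve A·x = −loads:
  F[0-1] = -675.2968 N (compression)
  F[0-2] = -464.2353 N (compression)
  F[1-2] = +629.3290 N (tension)
  F[1-3] = -346.2105 N (compression)
  F[2-3] = -556.8124 N (compression)
  Rx@0 = +773.9600 N
  Ry@0 = +600.0803 N
  Ry@2 = -100.0103 N

-556.812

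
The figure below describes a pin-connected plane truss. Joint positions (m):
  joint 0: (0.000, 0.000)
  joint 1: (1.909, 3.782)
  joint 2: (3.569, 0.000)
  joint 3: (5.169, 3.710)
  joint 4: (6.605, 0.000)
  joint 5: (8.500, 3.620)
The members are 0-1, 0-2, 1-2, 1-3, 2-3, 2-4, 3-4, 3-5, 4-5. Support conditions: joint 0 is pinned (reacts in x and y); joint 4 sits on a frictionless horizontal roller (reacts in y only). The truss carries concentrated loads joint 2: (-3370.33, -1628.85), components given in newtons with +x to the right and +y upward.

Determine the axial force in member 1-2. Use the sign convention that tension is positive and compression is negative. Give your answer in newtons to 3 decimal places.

N=6 nodes, M=9 members, R=3 reactions → 2N=12, M+R=12
member 0 (0-1): L=4.2365, (cx,cy)=(0.4506,0.8927)
member 1 (0-2): L=3.5690, (cx,cy)=(1.0000,0.0000)
member 2 (1-2): L=4.1303, (cx,cy)=(0.4019,-0.9157)
member 3 (1-3): L=3.2608, (cx,cy)=(0.9998,-0.0221)
member 4 (2-3): L=4.0403, (cx,cy)=(0.3960,0.9182)
member 5 (2-4): L=3.0360, (cx,cy)=(1.0000,0.0000)
member 6 (3-4): L=3.9782, (cx,cy)=(0.3610,-0.9326)
member 7 (3-5): L=3.3322, (cx,cy)=(0.9996,-0.0270)
member 8 (4-5): L=4.0860, (cx,cy)=(0.4638,0.8860)
solve A·x = −loads:
  F[0-1] = -838.6759 N (compression)
  F[0-2] = -2992.4147 N (compression)
  F[1-2] = +834.8572 N (tension)
  F[1-3] = -713.6274 N (compression)
  F[2-3] = +941.3474 N (tension)
  F[2-4] = +340.6711 N (tension)
  F[3-4] = -943.7765 N (compression)
  F[3-5] = -0.0000 N (tension)
  F[4-5] = +0.0000 N (tension)
  Rx@0 = +3370.3300 N
  Ry@0 = +748.7038 N
  Ry@4 = +880.1462 N

834.857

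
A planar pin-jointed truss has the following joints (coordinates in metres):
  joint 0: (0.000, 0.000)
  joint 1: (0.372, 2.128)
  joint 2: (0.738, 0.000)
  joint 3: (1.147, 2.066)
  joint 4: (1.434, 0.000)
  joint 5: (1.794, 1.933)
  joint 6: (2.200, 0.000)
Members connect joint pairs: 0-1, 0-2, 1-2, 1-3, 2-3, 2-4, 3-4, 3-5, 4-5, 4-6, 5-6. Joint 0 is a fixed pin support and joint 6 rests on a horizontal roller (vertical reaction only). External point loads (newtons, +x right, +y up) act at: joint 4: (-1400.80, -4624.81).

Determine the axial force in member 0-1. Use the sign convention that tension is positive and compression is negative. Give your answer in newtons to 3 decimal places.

-1634.694

N=7 nodes, M=11 members, R=3 reactions → 2N=14, M+R=14
member 0 (0-1): L=2.1603, (cx,cy)=(0.1722,0.9851)
member 1 (0-2): L=0.7380, (cx,cy)=(1.0000,0.0000)
member 2 (1-2): L=2.1592, (cx,cy)=(0.1695,-0.9855)
member 3 (1-3): L=0.7775, (cx,cy)=(0.9968,-0.0797)
member 4 (2-3): L=2.1061, (cx,cy)=(0.1942,0.9810)
member 5 (2-4): L=0.6960, (cx,cy)=(1.0000,0.0000)
member 6 (3-4): L=2.0858, (cx,cy)=(0.1376,-0.9905)
member 7 (3-5): L=0.6605, (cx,cy)=(0.9795,-0.2014)
member 8 (4-5): L=1.9662, (cx,cy)=(0.1831,0.9831)
member 9 (4-6): L=0.7660, (cx,cy)=(1.0000,0.0000)
member 10 (5-6): L=1.9752, (cx,cy)=(0.2056,-0.9786)
solve A·x = −loads:
  F[0-1] = -1634.6940 N (compression)
  F[0-2] = -1119.3046 N (compression)
  F[1-2] = +1679.8827 N (tension)
  F[1-3] = -568.0508 N (compression)
  F[2-3] = -1687.7041 N (compression)
  F[2-4] = -506.8091 N (compression)
  F[3-4] = +1864.5183 N (tension)
  F[3-5] = -1174.5957 N (compression)
  F[4-5] = +2825.7930 N (tension)
  F[4-6] = +633.1616 N (tension)
  F[5-6] = -3080.3111 N (compression)
  Rx@0 = +1400.8000 N
  Ry@0 = +1610.2748 N
  Ry@6 = +3014.5352 N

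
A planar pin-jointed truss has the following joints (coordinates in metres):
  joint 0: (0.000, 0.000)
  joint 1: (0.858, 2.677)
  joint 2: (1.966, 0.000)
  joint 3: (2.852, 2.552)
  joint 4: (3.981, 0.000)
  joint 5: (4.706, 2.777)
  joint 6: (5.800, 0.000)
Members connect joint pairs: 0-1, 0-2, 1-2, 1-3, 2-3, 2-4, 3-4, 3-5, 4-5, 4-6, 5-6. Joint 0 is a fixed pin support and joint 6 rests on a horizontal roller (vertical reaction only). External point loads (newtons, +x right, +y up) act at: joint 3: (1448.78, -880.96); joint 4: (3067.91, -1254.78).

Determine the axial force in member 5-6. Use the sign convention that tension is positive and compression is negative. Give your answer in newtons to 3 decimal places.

-2076.416

N=7 nodes, M=11 members, R=3 reactions → 2N=14, M+R=14
member 0 (0-1): L=2.8111, (cx,cy)=(0.3052,0.9523)
member 1 (0-2): L=1.9660, (cx,cy)=(1.0000,0.0000)
member 2 (1-2): L=2.8972, (cx,cy)=(0.3824,-0.9240)
member 3 (1-3): L=1.9979, (cx,cy)=(0.9980,-0.0626)
member 4 (2-3): L=2.7014, (cx,cy)=(0.3280,0.9447)
member 5 (2-4): L=2.0150, (cx,cy)=(1.0000,0.0000)
member 6 (3-4): L=2.7906, (cx,cy)=(0.4046,-0.9145)
member 7 (3-5): L=1.8676, (cx,cy)=(0.9927,0.1205)
member 8 (4-5): L=2.8701, (cx,cy)=(0.2526,0.9676)
member 9 (4-6): L=1.8190, (cx,cy)=(1.0000,0.0000)
member 10 (5-6): L=2.9847, (cx,cy)=(0.3665,-0.9304)
solve A·x = −loads:
  F[0-1] = -214.0460 N (compression)
  F[0-2] = +4582.0199 N (tension)
  F[1-2] = +231.0286 N (tension)
  F[1-3] = -153.9846 N (compression)
  F[2-3] = -225.9655 N (compression)
  F[2-4] = +4744.4840 N (tension)
  F[3-4] = -913.8563 N (compression)
  F[3-5] = -1316.4389 N (compression)
  F[4-5] = +2160.5752 N (tension)
  F[4-6] = +761.0756 N (tension)
  F[5-6] = -2076.4158 N (compression)
  Rx@0 = -4516.6900 N
  Ry@0 = +203.8325 N
  Ry@6 = +1931.9075 N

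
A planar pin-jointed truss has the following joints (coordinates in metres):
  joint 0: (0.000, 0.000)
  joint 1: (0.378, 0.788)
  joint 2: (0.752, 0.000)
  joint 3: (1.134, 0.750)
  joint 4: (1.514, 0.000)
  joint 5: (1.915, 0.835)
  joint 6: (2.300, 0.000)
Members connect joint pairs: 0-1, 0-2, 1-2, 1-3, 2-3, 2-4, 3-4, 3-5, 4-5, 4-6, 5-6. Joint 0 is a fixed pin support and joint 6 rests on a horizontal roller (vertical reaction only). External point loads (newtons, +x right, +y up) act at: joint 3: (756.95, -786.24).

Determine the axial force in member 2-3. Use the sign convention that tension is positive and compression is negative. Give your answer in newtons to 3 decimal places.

-178.678

N=7 nodes, M=11 members, R=3 reactions → 2N=14, M+R=14
member 0 (0-1): L=0.8740, (cx,cy)=(0.4325,0.9016)
member 1 (0-2): L=0.7520, (cx,cy)=(1.0000,0.0000)
member 2 (1-2): L=0.8722, (cx,cy)=(0.4288,-0.9034)
member 3 (1-3): L=0.7570, (cx,cy)=(0.9987,-0.0502)
member 4 (2-3): L=0.8417, (cx,cy)=(0.4539,0.8911)
member 5 (2-4): L=0.7620, (cx,cy)=(1.0000,0.0000)
member 6 (3-4): L=0.8408, (cx,cy)=(0.4520,-0.8920)
member 7 (3-5): L=0.7856, (cx,cy)=(0.9941,0.1082)
member 8 (4-5): L=0.9263, (cx,cy)=(0.4329,0.9014)
member 9 (4-6): L=0.7860, (cx,cy)=(1.0000,0.0000)
member 10 (5-6): L=0.9195, (cx,cy)=(0.4187,-0.9081)
solve A·x = −loads:
  F[0-1] = -168.3151 N (compression)
  F[0-2] = +829.7476 N (tension)
  F[1-2] = +176.2381 N (tension)
  F[1-3] = -148.5516 N (compression)
  F[2-3] = -178.6778 N (compression)
  F[2-4] = +986.4081 N (tension)
  F[3-4] = -788.1615 N (compression)
  F[3-5] = -633.9081 N (compression)
  F[4-5] = +779.9401 N (tension)
  F[4-6] = +292.5456 N (tension)
  F[5-6] = -698.6776 N (compression)
  Rx@0 = -756.9500 N
  Ry@0 = +151.7580 N
  Ry@6 = +634.4820 N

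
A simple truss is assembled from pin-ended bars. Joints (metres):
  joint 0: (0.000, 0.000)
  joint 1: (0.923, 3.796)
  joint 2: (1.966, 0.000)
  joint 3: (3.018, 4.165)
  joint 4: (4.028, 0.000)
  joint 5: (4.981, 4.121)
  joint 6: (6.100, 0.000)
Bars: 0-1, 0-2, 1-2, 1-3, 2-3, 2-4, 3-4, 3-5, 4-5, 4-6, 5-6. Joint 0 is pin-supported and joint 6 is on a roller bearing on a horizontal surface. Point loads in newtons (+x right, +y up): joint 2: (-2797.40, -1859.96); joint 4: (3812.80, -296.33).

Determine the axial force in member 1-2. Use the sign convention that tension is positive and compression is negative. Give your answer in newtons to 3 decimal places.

1288.779

N=7 nodes, M=11 members, R=3 reactions → 2N=14, M+R=14
member 0 (0-1): L=3.9066, (cx,cy)=(0.2363,0.9717)
member 1 (0-2): L=1.9660, (cx,cy)=(1.0000,0.0000)
member 2 (1-2): L=3.9367, (cx,cy)=(0.2649,-0.9643)
member 3 (1-3): L=2.1272, (cx,cy)=(0.9848,0.1735)
member 4 (2-3): L=4.2958, (cx,cy)=(0.2449,0.9696)
member 5 (2-4): L=2.0620, (cx,cy)=(1.0000,0.0000)
member 6 (3-4): L=4.2857, (cx,cy)=(0.2357,-0.9718)
member 7 (3-5): L=1.9635, (cx,cy)=(0.9997,-0.0224)
member 8 (4-5): L=4.2298, (cx,cy)=(0.2253,0.9743)
member 9 (4-6): L=2.0720, (cx,cy)=(1.0000,0.0000)
member 10 (5-6): L=4.2702, (cx,cy)=(0.2620,-0.9651)
solve A·x = −loads:
  F[0-1] = -1400.8187 N (compression)
  F[0-2] = +1346.3668 N (tension)
  F[1-2] = +1288.7792 N (tension)
  F[1-3] = -682.7716 N (compression)
  F[2-3] = +636.6215 N (tension)
  F[2-4] = +4329.3187 N (tension)
  F[3-4] = -504.0842 N (compression)
  F[3-5] = -397.8226 N (compression)
  F[4-5] = +806.9652 N (tension)
  F[4-6] = +215.9067 N (tension)
  F[5-6] = -823.9229 N (compression)
  Rx@0 = -1015.4000 N
  Ry@0 = +1361.1591 N
  Ry@6 = +795.1309 N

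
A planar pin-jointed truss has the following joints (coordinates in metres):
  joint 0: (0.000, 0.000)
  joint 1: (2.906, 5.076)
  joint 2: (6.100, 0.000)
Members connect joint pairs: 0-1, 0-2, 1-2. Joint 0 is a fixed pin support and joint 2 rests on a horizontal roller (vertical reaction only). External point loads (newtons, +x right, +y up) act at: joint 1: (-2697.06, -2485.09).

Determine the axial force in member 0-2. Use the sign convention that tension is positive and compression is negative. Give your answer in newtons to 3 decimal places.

-667.258

N=3 nodes, M=3 members, R=3 reactions → 2N=6, M+R=6
member 0 (0-1): L=5.8490, (cx,cy)=(0.4968,0.8678)
member 1 (0-2): L=6.1000, (cx,cy)=(1.0000,0.0000)
member 2 (1-2): L=5.9973, (cx,cy)=(0.5326,-0.8464)
solve A·x = −loads:
  F[0-1] = -4085.4358 N (compression)
  F[0-2] = -667.2585 N (compression)
  F[1-2] = +1252.8924 N (tension)
  Rx@0 = +2697.0600 N
  Ry@0 = +3545.5171 N
  Ry@2 = -1060.4271 N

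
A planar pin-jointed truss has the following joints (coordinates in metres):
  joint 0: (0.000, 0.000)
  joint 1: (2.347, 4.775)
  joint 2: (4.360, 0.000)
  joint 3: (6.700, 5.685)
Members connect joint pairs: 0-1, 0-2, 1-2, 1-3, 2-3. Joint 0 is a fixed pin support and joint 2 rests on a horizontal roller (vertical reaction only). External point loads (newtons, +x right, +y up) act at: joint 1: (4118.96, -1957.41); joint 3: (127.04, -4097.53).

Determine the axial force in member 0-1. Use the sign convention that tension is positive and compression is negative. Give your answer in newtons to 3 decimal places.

N=4 nodes, M=5 members, R=3 reactions → 2N=8, M+R=8
member 0 (0-1): L=5.3206, (cx,cy)=(0.4411,0.8975)
member 1 (0-2): L=4.3600, (cx,cy)=(1.0000,0.0000)
member 2 (1-2): L=5.1820, (cx,cy)=(0.3885,-0.9215)
member 3 (1-3): L=4.4471, (cx,cy)=(0.9788,0.2046)
member 4 (2-3): L=6.1477, (cx,cy)=(0.3806,0.9247)
solve A·x = −loads:
  F[0-1] = +6654.4749 N (tension)
  F[0-2] = +1310.6198 N (tension)
  F[1-2] = -8155.1059 N (compression)
  F[1-3] = +2027.2698 N (tension)
  F[2-3] = -4879.6646 N (compression)
  Rx@0 = -4246.0000 N
  Ry@0 = -5972.0666 N
  Ry@2 = +12027.0066 N

6654.475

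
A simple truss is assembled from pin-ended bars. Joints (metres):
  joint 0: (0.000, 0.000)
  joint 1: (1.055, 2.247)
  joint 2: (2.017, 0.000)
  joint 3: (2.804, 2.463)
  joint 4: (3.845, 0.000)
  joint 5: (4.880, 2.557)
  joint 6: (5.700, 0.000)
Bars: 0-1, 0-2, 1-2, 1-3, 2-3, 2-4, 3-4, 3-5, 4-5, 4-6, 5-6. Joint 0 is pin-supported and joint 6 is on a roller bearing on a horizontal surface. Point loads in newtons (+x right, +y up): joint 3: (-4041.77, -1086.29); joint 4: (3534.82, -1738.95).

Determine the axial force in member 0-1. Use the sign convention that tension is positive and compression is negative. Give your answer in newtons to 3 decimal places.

-3164.302

N=7 nodes, M=11 members, R=3 reactions → 2N=14, M+R=14
member 0 (0-1): L=2.4823, (cx,cy)=(0.4250,0.9052)
member 1 (0-2): L=2.0170, (cx,cy)=(1.0000,0.0000)
member 2 (1-2): L=2.4443, (cx,cy)=(0.3936,-0.9193)
member 3 (1-3): L=1.7623, (cx,cy)=(0.9925,0.1226)
member 4 (2-3): L=2.5857, (cx,cy)=(0.3044,0.9526)
member 5 (2-4): L=1.8280, (cx,cy)=(1.0000,0.0000)
member 6 (3-4): L=2.6740, (cx,cy)=(0.3893,-0.9211)
member 7 (3-5): L=2.0781, (cx,cy)=(0.9990,0.0452)
member 8 (4-5): L=2.7585, (cx,cy)=(0.3752,0.9269)
member 9 (4-6): L=1.8550, (cx,cy)=(1.0000,0.0000)
member 10 (5-6): L=2.6853, (cx,cy)=(0.3054,-0.9522)
solve A·x = −loads:
  F[0-1] = -3164.3021 N (compression)
  F[0-2] = +837.8830 N (tension)
  F[1-2] = +2787.7052 N (tension)
  F[1-3] = -2460.5525 N (compression)
  F[2-3] = -2690.3644 N (compression)
  F[2-4] = +2753.9131 N (tension)
  F[3-4] = +1931.7203 N (tension)
  F[3-5] = +28.8973 N (tension)
  F[4-5] = -43.5519 N (compression)
  F[4-6] = -12.5271 N (compression)
  F[5-6] = +41.0226 N (tension)
  Rx@0 = +506.9500 N
  Ry@0 = +2864.3031 N
  Ry@6 = -39.0631 N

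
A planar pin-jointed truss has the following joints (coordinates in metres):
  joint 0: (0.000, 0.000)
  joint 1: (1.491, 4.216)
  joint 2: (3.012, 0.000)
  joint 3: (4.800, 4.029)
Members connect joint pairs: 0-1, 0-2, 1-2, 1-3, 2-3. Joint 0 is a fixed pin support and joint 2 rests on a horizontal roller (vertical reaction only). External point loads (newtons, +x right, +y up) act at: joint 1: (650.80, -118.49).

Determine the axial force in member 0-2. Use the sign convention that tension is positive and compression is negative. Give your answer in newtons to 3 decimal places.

349.802

N=4 nodes, M=5 members, R=3 reactions → 2N=8, M+R=8
member 0 (0-1): L=4.4719, (cx,cy)=(0.3334,0.9428)
member 1 (0-2): L=3.0120, (cx,cy)=(1.0000,0.0000)
member 2 (1-2): L=4.4820, (cx,cy)=(0.3394,-0.9407)
member 3 (1-3): L=3.3143, (cx,cy)=(0.9984,-0.0564)
member 4 (2-3): L=4.4079, (cx,cy)=(0.4056,0.9140)
solve A·x = −loads:
  F[0-1] = +902.7689 N (tension)
  F[0-2] = +349.8019 N (tension)
  F[1-2] = -1030.7713 N (compression)
  F[1-3] = +0.0000 N (tension)
  F[2-3] = -0.0000 N (compression)
  Rx@0 = -650.8000 N
  Ry@0 = -851.1121 N
  Ry@2 = +969.6021 N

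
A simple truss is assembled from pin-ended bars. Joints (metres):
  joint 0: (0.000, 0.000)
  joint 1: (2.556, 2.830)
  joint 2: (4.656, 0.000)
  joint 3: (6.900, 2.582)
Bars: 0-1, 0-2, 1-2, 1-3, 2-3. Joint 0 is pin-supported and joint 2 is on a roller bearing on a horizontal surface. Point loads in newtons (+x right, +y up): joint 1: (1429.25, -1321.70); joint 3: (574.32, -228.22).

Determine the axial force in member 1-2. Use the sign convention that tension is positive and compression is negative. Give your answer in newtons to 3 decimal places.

N=4 nodes, M=5 members, R=3 reactions → 2N=8, M+R=8
member 0 (0-1): L=3.8134, (cx,cy)=(0.6703,0.7421)
member 1 (0-2): L=4.6560, (cx,cy)=(1.0000,0.0000)
member 2 (1-2): L=3.5240, (cx,cy)=(0.5959,-0.8031)
member 3 (1-3): L=4.3511, (cx,cy)=(0.9984,-0.0570)
member 4 (2-3): L=3.4209, (cx,cy)=(0.6560,0.7548)
solve A·x = −loads:
  F[0-1] = +944.6993 N (tension)
  F[0-2] = +1370.3686 N (tension)
  F[1-2] = -2571.1915 N (compression)
  F[1-3] = +737.3384 N (tension)
  F[2-3] = -246.6854 N (compression)
  Rx@0 = -2003.5700 N
  Ry@0 = -701.0798 N
  Ry@2 = +2250.9998 N

-2571.191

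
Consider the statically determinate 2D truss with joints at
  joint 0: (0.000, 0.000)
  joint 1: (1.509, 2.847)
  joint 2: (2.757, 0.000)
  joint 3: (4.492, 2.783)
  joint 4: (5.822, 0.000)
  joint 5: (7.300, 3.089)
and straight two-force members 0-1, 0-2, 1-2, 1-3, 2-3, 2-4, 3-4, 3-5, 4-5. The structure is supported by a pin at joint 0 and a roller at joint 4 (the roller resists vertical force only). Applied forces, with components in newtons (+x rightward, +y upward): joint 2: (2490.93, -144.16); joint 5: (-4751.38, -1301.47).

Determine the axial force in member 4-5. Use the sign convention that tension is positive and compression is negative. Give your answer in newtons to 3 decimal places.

N=6 nodes, M=9 members, R=3 reactions → 2N=12, M+R=12
member 0 (0-1): L=3.2222, (cx,cy)=(0.4683,0.8836)
member 1 (0-2): L=2.7570, (cx,cy)=(1.0000,0.0000)
member 2 (1-2): L=3.1085, (cx,cy)=(0.4015,-0.9159)
member 3 (1-3): L=2.9837, (cx,cy)=(0.9998,-0.0214)
member 4 (2-3): L=3.2795, (cx,cy)=(0.5290,0.8486)
member 5 (2-4): L=3.0650, (cx,cy)=(1.0000,0.0000)
member 6 (3-4): L=3.0845, (cx,cy)=(0.4312,-0.9023)
member 7 (3-5): L=2.8246, (cx,cy)=(0.9941,0.1083)
member 8 (4-5): L=3.4244, (cx,cy)=(0.4316,0.9021)
solve A·x = −loads:
  F[0-1] = -2565.1340 N (compression)
  F[0-2] = -1059.1582 N (compression)
  F[1-2] = +2526.5505 N (tension)
  F[1-3] = -2216.1534 N (compression)
  F[2-3] = -2556.9603 N (compression)
  F[2-4] = -1183.0041 N (compression)
  F[3-4] = +1826.1082 N (tension)
  F[3-5] = -4381.5655 N (compression)
  F[4-5] = -916.5707 N (compression)
  Rx@0 = +2260.4500 N
  Ry@0 = +2266.4532 N
  Ry@4 = -820.8232 N

-916.571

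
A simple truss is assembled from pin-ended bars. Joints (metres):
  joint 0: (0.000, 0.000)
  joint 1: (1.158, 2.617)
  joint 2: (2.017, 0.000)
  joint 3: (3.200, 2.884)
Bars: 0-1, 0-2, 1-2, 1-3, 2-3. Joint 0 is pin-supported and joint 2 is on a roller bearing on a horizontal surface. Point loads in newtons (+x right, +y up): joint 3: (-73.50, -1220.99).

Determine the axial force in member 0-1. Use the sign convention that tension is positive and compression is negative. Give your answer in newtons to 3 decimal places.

668.182

N=4 nodes, M=5 members, R=3 reactions → 2N=8, M+R=8
member 0 (0-1): L=2.8618, (cx,cy)=(0.4046,0.9145)
member 1 (0-2): L=2.0170, (cx,cy)=(1.0000,0.0000)
member 2 (1-2): L=2.7544, (cx,cy)=(0.3119,-0.9501)
member 3 (1-3): L=2.0594, (cx,cy)=(0.9916,0.1297)
member 4 (2-3): L=3.1172, (cx,cy)=(0.3795,0.9252)
solve A·x = −loads:
  F[0-1] = +668.1823 N (tension)
  F[0-2] = -343.8776 N (compression)
  F[1-2] = -580.9665 N (compression)
  F[1-3] = +455.4061 N (tension)
  F[2-3] = -1383.5377 N (compression)
  Rx@0 = +73.5000 N
  Ry@0 = -611.0348 N
  Ry@2 = +1832.0248 N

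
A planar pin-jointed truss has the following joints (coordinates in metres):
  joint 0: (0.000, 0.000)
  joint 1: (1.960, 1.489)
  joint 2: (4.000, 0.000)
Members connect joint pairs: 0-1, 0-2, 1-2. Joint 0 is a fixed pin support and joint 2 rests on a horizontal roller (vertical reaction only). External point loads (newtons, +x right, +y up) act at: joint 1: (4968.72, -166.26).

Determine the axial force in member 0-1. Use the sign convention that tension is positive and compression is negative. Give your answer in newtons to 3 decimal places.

N=3 nodes, M=3 members, R=3 reactions → 2N=6, M+R=6
member 0 (0-1): L=2.4614, (cx,cy)=(0.7963,0.6049)
member 1 (0-2): L=4.0000, (cx,cy)=(1.0000,0.0000)
member 2 (1-2): L=2.5256, (cx,cy)=(0.8077,-0.5896)
solve A·x = −loads:
  F[0-1] = +2917.3906 N (tension)
  F[0-2] = +2645.6614 N (tension)
  F[1-2] = -3275.4494 N (compression)
  Rx@0 = -4968.7200 N
  Ry@0 = -1764.8134 N
  Ry@2 = +1931.0734 N

2917.391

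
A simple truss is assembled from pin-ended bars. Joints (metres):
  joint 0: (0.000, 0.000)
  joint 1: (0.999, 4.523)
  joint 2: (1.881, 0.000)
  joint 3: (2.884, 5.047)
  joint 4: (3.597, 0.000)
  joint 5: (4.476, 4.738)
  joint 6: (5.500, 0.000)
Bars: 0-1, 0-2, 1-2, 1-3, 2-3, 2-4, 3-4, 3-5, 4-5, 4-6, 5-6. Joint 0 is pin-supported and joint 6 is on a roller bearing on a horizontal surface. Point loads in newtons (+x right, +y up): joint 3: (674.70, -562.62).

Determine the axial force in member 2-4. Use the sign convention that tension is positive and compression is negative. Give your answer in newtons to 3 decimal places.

473.828

N=7 nodes, M=11 members, R=3 reactions → 2N=14, M+R=14
member 0 (0-1): L=4.6320, (cx,cy)=(0.2157,0.9765)
member 1 (0-2): L=1.8810, (cx,cy)=(1.0000,0.0000)
member 2 (1-2): L=4.6082, (cx,cy)=(0.1914,-0.9815)
member 3 (1-3): L=1.9565, (cx,cy)=(0.9635,0.2678)
member 4 (2-3): L=5.1457, (cx,cy)=(0.1949,0.9808)
member 5 (2-4): L=1.7160, (cx,cy)=(1.0000,0.0000)
member 6 (3-4): L=5.0971, (cx,cy)=(0.1399,-0.9902)
member 7 (3-5): L=1.6217, (cx,cy)=(0.9817,-0.1905)
member 8 (4-5): L=4.8188, (cx,cy)=(0.1824,0.9832)
member 9 (4-6): L=1.9030, (cx,cy)=(1.0000,0.0000)
member 10 (5-6): L=4.8474, (cx,cy)=(0.2112,-0.9774)
solve A·x = −loads:
  F[0-1] = +359.9991 N (tension)
  F[0-2] = +597.0579 N (tension)
  F[1-2] = -318.8728 N (compression)
  F[1-3] = +143.9321 N (tension)
  F[2-3] = +319.0982 N (tension)
  F[2-4] = +473.8276 N (tension)
  F[3-4] = -853.7530 N (compression)
  F[3-5] = -361.0160 N (compression)
  F[4-5] = +859.7837 N (tension)
  F[4-6] = +197.5699 N (tension)
  F[5-6] = -935.2530 N (compression)
  Rx@0 = -674.7000 N
  Ry@0 = -351.5267 N
  Ry@6 = +914.1467 N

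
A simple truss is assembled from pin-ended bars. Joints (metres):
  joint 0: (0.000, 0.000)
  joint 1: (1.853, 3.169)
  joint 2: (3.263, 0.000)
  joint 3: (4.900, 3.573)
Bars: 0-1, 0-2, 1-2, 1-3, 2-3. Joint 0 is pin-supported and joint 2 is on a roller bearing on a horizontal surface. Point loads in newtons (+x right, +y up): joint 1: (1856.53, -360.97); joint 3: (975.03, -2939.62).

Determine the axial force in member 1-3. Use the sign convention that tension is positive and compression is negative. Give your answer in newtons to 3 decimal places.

N=4 nodes, M=5 members, R=3 reactions → 2N=8, M+R=8
member 0 (0-1): L=3.6710, (cx,cy)=(0.5048,0.8633)
member 1 (0-2): L=3.2630, (cx,cy)=(1.0000,0.0000)
member 2 (1-2): L=3.4685, (cx,cy)=(0.4065,-0.9136)
member 3 (1-3): L=3.0737, (cx,cy)=(0.9913,0.1314)
member 4 (2-3): L=3.9302, (cx,cy)=(0.4165,0.9091)
solve A·x = −loads:
  F[0-1] = +4853.1362 N (tension)
  F[0-2] = +381.8501 N (tension)
  F[1-2] = -4621.8178 N (compression)
  F[1-3] = +2493.6429 N (tension)
  F[2-3] = -3593.9855 N (compression)
  Rx@0 = -2831.5600 N
  Ry@0 = -4189.4931 N
  Ry@2 = +7490.0831 N

2493.643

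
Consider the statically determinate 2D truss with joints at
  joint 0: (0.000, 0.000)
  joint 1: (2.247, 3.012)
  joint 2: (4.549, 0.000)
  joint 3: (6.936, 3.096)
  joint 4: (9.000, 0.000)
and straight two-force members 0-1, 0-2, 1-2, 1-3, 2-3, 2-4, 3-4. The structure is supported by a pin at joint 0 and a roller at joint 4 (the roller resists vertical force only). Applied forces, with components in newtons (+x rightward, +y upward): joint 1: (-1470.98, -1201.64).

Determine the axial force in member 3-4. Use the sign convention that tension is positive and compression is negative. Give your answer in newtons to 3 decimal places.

231.090

N=5 nodes, M=7 members, R=3 reactions → 2N=10, M+R=10
member 0 (0-1): L=3.7578, (cx,cy)=(0.5980,0.8015)
member 1 (0-2): L=4.5490, (cx,cy)=(1.0000,0.0000)
member 2 (1-2): L=3.7910, (cx,cy)=(0.6072,-0.7945)
member 3 (1-3): L=4.6898, (cx,cy)=(0.9998,0.0179)
member 4 (2-3): L=3.9093, (cx,cy)=(0.6106,0.7919)
member 5 (2-4): L=4.4510, (cx,cy)=(1.0000,0.0000)
member 6 (3-4): L=3.7209, (cx,cy)=(0.5547,-0.8321)
solve A·x = −loads:
  F[0-1] = -1739.0717 N (compression)
  F[0-2] = -431.0946 N (compression)
  F[1-2] = +248.3252 N (tension)
  F[1-3] = +280.3479 N (tension)
  F[2-3] = -249.1323 N (compression)
  F[2-4] = -128.1857 N (compression)
  F[3-4] = +231.0900 N (tension)
  Rx@0 = +1470.9800 N
  Ry@0 = +1393.9185 N
  Ry@4 = -192.2785 N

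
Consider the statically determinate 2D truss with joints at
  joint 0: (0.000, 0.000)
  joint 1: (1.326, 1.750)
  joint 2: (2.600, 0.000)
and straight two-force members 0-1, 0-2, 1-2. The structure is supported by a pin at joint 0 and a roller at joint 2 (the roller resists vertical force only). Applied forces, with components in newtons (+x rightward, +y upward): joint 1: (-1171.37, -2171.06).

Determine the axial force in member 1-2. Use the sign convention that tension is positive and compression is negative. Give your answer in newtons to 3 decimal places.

N=3 nodes, M=3 members, R=3 reactions → 2N=6, M+R=6
member 0 (0-1): L=2.1956, (cx,cy)=(0.6039,0.7970)
member 1 (0-2): L=2.6000, (cx,cy)=(1.0000,0.0000)
member 2 (1-2): L=2.1646, (cx,cy)=(0.5886,-0.8085)
solve A·x = −loads:
  F[0-1] = -2323.9032 N (compression)
  F[0-2] = +232.0999 N (tension)
  F[1-2] = -394.3546 N (compression)
  Rx@0 = +1171.3700 N
  Ry@0 = +1852.2415 N
  Ry@2 = +318.8185 N

-394.355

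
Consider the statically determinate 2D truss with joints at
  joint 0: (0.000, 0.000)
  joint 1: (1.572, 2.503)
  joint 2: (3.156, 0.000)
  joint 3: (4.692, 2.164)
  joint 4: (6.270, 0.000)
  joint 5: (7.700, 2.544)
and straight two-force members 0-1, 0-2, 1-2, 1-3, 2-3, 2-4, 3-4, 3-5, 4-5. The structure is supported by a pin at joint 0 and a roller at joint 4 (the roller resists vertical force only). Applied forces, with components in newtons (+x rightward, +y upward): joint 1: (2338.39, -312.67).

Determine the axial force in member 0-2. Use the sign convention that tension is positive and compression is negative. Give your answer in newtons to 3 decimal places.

N=6 nodes, M=9 members, R=3 reactions → 2N=12, M+R=12
member 0 (0-1): L=2.9557, (cx,cy)=(0.5319,0.8468)
member 1 (0-2): L=3.1560, (cx,cy)=(1.0000,0.0000)
member 2 (1-2): L=2.9621, (cx,cy)=(0.5348,-0.8450)
member 3 (1-3): L=3.1384, (cx,cy)=(0.9941,-0.1080)
member 4 (2-3): L=2.6537, (cx,cy)=(0.5788,0.8155)
member 5 (2-4): L=3.1140, (cx,cy)=(1.0000,0.0000)
member 6 (3-4): L=2.6782, (cx,cy)=(0.5892,-0.8080)
member 7 (3-5): L=3.0319, (cx,cy)=(0.9921,0.1253)
member 8 (4-5): L=2.9184, (cx,cy)=(0.4900,0.8717)
solve A·x = −loads:
  F[0-1] = +825.6764 N (tension)
  F[0-2] = +1899.2517 N (tension)
  F[1-2] = -1023.6599 N (compression)
  F[1-3] = -1359.8009 N (compression)
  F[2-3] = +1060.7494 N (tension)
  F[2-4] = +737.8704 N (tension)
  F[3-4] = -1252.3419 N (compression)
  F[3-5] = +0.0000 N (tension)
  F[4-5] = -0.0000 N (compression)
  Rx@0 = -2338.3900 N
  Ry@0 = -699.2132 N
  Ry@4 = +1011.8832 N

1899.252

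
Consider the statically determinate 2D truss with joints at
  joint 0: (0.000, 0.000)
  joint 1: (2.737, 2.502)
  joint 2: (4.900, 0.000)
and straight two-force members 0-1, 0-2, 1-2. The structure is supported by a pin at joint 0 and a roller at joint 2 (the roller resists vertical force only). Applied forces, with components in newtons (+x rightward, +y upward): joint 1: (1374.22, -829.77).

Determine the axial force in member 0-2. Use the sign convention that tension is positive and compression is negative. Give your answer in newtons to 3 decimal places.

N=3 nodes, M=3 members, R=3 reactions → 2N=6, M+R=6
member 0 (0-1): L=3.7083, (cx,cy)=(0.7381,0.6747)
member 1 (0-2): L=4.9000, (cx,cy)=(1.0000,0.0000)
member 2 (1-2): L=3.3074, (cx,cy)=(0.6540,-0.7565)
solve A·x = −loads:
  F[0-1] = +497.1160 N (tension)
  F[0-2] = +1007.3073 N (tension)
  F[1-2] = -1540.2308 N (compression)
  Rx@0 = -1374.2200 N
  Ry@0 = -335.4094 N
  Ry@2 = +1165.1794 N

1007.307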